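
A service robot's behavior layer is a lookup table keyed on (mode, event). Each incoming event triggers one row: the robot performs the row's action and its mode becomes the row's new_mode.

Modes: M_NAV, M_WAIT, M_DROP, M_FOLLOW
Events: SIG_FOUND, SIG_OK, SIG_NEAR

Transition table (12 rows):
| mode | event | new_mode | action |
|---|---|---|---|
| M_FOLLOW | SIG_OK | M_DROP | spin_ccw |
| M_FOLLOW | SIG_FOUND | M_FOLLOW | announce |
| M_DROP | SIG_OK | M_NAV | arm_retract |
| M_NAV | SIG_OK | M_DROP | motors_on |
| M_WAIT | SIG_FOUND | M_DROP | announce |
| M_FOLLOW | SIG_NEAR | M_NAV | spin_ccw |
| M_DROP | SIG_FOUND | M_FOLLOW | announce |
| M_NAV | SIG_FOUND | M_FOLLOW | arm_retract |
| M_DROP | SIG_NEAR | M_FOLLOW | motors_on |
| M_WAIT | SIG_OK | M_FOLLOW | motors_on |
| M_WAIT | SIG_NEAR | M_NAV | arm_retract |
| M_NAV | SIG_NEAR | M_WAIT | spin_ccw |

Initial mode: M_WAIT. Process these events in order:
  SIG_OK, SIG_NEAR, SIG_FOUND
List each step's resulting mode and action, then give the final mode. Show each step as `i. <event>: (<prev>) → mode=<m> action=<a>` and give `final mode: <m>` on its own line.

final mode: M_FOLLOW

1. SIG_OK: (M_WAIT) → mode=M_FOLLOW action=motors_on
2. SIG_NEAR: (M_FOLLOW) → mode=M_NAV action=spin_ccw
3. SIG_FOUND: (M_NAV) → mode=M_FOLLOW action=arm_retract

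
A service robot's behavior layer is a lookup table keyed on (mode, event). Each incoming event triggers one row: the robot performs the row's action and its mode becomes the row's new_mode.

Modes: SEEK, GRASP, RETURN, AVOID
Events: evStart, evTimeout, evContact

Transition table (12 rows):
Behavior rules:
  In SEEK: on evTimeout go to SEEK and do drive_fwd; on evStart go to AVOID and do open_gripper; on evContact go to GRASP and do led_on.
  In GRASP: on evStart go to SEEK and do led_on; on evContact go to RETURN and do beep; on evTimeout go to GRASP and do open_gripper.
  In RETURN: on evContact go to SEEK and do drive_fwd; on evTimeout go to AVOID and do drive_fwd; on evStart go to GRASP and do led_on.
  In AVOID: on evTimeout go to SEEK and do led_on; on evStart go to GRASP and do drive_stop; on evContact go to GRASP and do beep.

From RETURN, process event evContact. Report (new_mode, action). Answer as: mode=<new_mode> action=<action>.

mode=SEEK action=drive_fwd

current mode = RETURN; filter table to that mode:
  (RETURN, evContact) → (SEEK, drive_fwd)  ← event matches
  (RETURN, evTimeout) → (AVOID, drive_fwd)
  (RETURN, evStart) → (GRASP, led_on)
event = evContact selects (SEEK, drive_fwd)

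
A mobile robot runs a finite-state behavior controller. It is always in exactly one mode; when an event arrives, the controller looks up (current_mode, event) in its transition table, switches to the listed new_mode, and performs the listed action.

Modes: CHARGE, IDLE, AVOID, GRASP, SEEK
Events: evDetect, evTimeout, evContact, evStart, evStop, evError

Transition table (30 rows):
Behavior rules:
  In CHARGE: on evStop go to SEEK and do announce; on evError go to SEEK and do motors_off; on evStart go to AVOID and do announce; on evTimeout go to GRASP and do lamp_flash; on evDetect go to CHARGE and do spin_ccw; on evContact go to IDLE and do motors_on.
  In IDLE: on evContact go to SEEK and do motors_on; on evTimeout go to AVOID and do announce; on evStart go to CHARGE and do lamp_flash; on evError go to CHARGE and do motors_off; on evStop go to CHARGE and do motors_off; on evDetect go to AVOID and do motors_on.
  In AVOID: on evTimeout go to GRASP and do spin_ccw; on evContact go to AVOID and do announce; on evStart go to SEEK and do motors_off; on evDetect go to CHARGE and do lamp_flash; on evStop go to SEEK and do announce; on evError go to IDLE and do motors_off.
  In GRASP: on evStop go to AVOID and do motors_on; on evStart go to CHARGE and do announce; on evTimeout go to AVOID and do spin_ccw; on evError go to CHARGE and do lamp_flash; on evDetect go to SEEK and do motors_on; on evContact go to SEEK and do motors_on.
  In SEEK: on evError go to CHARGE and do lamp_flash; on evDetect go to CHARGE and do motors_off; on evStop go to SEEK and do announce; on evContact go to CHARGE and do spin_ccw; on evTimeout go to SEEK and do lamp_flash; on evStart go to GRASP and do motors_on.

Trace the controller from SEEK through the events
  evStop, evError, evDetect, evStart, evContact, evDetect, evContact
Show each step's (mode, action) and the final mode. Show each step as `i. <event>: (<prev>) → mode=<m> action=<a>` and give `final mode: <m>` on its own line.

final mode: IDLE

1. evStop: (SEEK) → mode=SEEK action=announce
2. evError: (SEEK) → mode=CHARGE action=lamp_flash
3. evDetect: (CHARGE) → mode=CHARGE action=spin_ccw
4. evStart: (CHARGE) → mode=AVOID action=announce
5. evContact: (AVOID) → mode=AVOID action=announce
6. evDetect: (AVOID) → mode=CHARGE action=lamp_flash
7. evContact: (CHARGE) → mode=IDLE action=motors_on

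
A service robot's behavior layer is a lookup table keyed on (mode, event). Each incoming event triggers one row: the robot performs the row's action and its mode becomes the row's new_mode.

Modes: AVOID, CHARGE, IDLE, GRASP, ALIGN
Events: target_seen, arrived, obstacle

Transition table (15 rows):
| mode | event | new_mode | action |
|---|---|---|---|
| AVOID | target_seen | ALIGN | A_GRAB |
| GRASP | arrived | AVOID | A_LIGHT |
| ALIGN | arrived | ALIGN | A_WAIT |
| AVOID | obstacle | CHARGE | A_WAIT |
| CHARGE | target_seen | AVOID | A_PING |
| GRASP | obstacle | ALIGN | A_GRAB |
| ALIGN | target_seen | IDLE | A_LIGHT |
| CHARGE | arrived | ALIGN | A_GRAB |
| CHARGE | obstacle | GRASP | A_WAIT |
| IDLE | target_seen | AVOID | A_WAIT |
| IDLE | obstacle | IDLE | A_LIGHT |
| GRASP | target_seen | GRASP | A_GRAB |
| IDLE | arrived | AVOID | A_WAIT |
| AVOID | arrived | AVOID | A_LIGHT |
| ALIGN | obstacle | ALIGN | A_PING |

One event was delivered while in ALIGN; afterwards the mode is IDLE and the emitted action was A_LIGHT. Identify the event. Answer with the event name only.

try target_seen: (ALIGN, target_seen) → (IDLE, A_LIGHT)  ← matches
try arrived: (ALIGN, arrived) → (ALIGN, A_WAIT)
try obstacle: (ALIGN, obstacle) → (ALIGN, A_PING)

target_seen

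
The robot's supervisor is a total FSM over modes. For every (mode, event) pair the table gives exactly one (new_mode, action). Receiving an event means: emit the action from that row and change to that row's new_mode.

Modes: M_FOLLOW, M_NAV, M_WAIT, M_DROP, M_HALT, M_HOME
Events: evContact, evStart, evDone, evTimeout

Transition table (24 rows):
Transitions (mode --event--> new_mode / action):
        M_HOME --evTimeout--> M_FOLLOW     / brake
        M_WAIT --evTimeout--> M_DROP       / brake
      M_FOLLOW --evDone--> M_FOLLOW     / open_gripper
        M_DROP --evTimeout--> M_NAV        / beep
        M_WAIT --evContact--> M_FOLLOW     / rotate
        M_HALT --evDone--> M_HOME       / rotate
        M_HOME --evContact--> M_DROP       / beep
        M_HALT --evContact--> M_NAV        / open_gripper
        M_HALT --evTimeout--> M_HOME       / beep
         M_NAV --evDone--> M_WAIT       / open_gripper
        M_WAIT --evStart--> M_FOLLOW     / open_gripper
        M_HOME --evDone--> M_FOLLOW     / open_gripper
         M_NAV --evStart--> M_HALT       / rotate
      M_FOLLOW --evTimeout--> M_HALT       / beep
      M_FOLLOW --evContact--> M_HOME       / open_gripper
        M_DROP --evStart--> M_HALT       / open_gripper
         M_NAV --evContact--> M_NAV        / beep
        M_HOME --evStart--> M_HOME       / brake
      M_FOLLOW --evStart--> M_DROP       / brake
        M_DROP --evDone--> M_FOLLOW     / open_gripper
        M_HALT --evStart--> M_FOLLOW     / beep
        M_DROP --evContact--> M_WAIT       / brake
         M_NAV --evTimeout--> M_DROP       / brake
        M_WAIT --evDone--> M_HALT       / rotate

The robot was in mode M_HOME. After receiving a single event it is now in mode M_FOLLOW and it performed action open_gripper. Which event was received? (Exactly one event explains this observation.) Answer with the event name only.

try evContact: (M_HOME, evContact) → (M_DROP, beep)
try evStart: (M_HOME, evStart) → (M_HOME, brake)
try evDone: (M_HOME, evDone) → (M_FOLLOW, open_gripper)  ← matches
try evTimeout: (M_HOME, evTimeout) → (M_FOLLOW, brake)

evDone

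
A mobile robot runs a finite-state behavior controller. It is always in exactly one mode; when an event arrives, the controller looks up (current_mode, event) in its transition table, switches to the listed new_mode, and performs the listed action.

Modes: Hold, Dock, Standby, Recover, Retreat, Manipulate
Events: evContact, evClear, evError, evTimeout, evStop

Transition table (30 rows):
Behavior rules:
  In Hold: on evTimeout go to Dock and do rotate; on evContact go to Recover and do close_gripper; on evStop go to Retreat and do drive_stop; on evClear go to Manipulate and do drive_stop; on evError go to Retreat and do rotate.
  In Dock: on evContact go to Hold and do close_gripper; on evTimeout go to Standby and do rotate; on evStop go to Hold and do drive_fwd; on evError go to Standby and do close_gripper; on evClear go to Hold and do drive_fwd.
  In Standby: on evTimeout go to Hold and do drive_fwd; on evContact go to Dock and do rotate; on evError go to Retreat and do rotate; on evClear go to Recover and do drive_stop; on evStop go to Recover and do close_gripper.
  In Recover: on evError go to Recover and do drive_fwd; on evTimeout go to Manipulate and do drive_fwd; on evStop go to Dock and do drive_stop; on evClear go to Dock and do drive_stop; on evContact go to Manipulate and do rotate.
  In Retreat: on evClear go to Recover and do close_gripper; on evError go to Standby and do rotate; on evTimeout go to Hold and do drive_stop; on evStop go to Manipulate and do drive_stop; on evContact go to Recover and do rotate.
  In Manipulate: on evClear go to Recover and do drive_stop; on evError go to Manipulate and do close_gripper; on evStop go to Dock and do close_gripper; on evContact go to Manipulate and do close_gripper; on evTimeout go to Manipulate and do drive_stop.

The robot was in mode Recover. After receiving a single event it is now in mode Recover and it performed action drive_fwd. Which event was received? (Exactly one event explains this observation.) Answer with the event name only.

evError

try evContact: (Recover, evContact) → (Manipulate, rotate)
try evClear: (Recover, evClear) → (Dock, drive_stop)
try evError: (Recover, evError) → (Recover, drive_fwd)  ← matches
try evTimeout: (Recover, evTimeout) → (Manipulate, drive_fwd)
try evStop: (Recover, evStop) → (Dock, drive_stop)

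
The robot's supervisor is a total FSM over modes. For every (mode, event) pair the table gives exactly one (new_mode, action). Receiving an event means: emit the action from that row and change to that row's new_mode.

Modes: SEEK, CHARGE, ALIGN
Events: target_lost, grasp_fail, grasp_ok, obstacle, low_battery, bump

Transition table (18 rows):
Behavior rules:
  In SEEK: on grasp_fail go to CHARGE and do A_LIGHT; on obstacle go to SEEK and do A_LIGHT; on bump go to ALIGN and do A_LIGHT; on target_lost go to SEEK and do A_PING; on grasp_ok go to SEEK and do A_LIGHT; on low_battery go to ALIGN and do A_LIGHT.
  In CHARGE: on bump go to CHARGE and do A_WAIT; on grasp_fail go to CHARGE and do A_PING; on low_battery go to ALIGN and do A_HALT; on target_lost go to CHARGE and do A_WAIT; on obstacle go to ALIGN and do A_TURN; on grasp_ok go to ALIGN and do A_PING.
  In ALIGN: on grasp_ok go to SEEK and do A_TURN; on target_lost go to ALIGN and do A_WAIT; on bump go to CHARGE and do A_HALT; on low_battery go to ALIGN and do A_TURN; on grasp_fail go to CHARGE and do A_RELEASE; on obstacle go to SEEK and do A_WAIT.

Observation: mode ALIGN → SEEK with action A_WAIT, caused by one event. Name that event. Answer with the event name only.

obstacle

try target_lost: (ALIGN, target_lost) → (ALIGN, A_WAIT)
try grasp_fail: (ALIGN, grasp_fail) → (CHARGE, A_RELEASE)
try grasp_ok: (ALIGN, grasp_ok) → (SEEK, A_TURN)
try obstacle: (ALIGN, obstacle) → (SEEK, A_WAIT)  ← matches
try low_battery: (ALIGN, low_battery) → (ALIGN, A_TURN)
try bump: (ALIGN, bump) → (CHARGE, A_HALT)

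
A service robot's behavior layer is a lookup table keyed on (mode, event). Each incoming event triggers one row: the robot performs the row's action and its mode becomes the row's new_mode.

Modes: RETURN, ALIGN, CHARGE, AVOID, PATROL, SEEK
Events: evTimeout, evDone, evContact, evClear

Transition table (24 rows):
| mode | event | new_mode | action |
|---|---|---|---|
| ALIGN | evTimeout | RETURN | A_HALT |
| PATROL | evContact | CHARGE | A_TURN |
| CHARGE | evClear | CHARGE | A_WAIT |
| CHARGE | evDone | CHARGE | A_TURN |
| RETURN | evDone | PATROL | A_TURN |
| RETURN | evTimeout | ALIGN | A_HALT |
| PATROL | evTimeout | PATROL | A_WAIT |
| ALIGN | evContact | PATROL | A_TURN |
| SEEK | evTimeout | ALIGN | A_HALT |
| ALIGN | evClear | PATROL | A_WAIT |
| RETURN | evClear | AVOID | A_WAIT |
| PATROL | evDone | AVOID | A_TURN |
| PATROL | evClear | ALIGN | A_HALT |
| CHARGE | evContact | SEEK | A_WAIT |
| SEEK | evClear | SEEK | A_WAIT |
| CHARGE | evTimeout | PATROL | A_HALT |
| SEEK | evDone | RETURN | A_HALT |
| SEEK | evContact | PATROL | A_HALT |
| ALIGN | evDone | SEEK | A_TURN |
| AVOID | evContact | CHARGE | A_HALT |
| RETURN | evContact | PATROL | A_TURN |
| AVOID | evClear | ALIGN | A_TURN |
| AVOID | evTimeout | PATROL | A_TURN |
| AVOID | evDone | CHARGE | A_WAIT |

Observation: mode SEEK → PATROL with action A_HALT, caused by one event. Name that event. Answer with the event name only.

evContact

try evTimeout: (SEEK, evTimeout) → (ALIGN, A_HALT)
try evDone: (SEEK, evDone) → (RETURN, A_HALT)
try evContact: (SEEK, evContact) → (PATROL, A_HALT)  ← matches
try evClear: (SEEK, evClear) → (SEEK, A_WAIT)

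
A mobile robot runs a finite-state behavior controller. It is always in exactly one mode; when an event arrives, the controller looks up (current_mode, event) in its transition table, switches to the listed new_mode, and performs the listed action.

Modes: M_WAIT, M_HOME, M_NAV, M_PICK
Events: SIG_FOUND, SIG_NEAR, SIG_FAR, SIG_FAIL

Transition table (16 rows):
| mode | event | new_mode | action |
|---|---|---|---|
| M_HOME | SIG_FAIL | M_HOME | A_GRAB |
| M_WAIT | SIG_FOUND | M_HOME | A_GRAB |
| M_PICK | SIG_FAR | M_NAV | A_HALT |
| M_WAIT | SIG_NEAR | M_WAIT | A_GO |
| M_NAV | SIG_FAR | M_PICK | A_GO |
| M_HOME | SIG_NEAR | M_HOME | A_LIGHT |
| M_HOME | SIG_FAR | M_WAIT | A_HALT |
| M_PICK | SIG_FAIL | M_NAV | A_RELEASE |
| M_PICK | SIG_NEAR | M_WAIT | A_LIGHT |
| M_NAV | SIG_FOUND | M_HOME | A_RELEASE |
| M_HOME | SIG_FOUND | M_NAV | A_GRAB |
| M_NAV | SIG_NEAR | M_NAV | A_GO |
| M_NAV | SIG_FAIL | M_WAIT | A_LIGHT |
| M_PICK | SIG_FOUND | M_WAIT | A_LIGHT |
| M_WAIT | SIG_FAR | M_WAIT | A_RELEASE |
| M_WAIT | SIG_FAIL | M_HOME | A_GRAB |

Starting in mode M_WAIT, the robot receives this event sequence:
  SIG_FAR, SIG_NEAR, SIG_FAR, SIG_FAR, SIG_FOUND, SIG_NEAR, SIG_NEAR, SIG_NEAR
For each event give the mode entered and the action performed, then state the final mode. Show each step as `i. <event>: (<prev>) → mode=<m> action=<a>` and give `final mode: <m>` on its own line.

final mode: M_HOME

1. SIG_FAR: (M_WAIT) → mode=M_WAIT action=A_RELEASE
2. SIG_NEAR: (M_WAIT) → mode=M_WAIT action=A_GO
3. SIG_FAR: (M_WAIT) → mode=M_WAIT action=A_RELEASE
4. SIG_FAR: (M_WAIT) → mode=M_WAIT action=A_RELEASE
5. SIG_FOUND: (M_WAIT) → mode=M_HOME action=A_GRAB
6. SIG_NEAR: (M_HOME) → mode=M_HOME action=A_LIGHT
7. SIG_NEAR: (M_HOME) → mode=M_HOME action=A_LIGHT
8. SIG_NEAR: (M_HOME) → mode=M_HOME action=A_LIGHT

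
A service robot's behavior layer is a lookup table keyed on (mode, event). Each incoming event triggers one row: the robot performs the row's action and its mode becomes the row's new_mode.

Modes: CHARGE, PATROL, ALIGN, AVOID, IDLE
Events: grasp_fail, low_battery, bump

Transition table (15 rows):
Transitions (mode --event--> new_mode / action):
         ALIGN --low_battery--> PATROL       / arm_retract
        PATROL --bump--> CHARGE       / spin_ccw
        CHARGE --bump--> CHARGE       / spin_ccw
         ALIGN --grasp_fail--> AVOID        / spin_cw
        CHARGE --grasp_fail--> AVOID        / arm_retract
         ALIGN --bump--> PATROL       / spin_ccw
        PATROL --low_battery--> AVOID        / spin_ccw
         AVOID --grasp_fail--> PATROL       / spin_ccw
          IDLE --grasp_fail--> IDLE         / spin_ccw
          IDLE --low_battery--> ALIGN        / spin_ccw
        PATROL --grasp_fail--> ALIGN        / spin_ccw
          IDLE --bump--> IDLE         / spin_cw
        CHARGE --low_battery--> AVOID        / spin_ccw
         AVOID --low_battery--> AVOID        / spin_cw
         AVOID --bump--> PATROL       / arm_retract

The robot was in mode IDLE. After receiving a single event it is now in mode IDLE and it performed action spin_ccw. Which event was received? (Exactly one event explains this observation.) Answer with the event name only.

try grasp_fail: (IDLE, grasp_fail) → (IDLE, spin_ccw)  ← matches
try low_battery: (IDLE, low_battery) → (ALIGN, spin_ccw)
try bump: (IDLE, bump) → (IDLE, spin_cw)

grasp_fail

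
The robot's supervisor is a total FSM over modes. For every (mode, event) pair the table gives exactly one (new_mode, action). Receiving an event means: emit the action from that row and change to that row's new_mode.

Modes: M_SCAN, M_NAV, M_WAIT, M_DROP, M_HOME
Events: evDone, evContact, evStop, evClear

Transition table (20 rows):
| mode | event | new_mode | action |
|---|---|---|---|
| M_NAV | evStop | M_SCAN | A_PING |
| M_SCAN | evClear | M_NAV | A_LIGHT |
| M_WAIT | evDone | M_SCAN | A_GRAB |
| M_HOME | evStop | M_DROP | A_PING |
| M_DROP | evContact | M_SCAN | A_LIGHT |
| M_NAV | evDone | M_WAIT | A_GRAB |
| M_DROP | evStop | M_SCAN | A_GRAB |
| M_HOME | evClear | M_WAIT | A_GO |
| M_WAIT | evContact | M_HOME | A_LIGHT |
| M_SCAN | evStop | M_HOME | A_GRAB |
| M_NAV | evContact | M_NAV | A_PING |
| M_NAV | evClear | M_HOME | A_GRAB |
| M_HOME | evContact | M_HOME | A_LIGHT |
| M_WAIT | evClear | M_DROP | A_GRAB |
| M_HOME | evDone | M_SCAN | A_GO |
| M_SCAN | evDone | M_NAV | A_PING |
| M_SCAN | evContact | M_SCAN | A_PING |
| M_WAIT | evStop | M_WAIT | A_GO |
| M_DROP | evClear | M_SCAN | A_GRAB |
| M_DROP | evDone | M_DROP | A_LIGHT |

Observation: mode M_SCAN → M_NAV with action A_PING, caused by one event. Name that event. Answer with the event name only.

evDone

try evDone: (M_SCAN, evDone) → (M_NAV, A_PING)  ← matches
try evContact: (M_SCAN, evContact) → (M_SCAN, A_PING)
try evStop: (M_SCAN, evStop) → (M_HOME, A_GRAB)
try evClear: (M_SCAN, evClear) → (M_NAV, A_LIGHT)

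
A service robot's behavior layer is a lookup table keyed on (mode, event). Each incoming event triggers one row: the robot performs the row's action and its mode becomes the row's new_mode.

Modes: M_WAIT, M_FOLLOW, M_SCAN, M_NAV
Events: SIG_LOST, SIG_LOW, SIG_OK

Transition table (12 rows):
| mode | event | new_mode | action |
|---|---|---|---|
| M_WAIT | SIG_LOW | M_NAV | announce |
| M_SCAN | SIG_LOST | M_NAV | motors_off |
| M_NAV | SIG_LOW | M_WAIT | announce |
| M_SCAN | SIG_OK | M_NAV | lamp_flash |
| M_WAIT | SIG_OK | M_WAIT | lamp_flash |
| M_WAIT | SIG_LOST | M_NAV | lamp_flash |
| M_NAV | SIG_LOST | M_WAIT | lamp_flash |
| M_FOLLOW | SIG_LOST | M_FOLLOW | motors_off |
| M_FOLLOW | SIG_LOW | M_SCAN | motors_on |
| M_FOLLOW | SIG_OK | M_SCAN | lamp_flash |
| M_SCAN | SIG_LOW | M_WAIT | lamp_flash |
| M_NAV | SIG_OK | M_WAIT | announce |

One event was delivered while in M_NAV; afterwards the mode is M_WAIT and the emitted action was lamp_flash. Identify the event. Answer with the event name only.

try SIG_LOST: (M_NAV, SIG_LOST) → (M_WAIT, lamp_flash)  ← matches
try SIG_LOW: (M_NAV, SIG_LOW) → (M_WAIT, announce)
try SIG_OK: (M_NAV, SIG_OK) → (M_WAIT, announce)

SIG_LOST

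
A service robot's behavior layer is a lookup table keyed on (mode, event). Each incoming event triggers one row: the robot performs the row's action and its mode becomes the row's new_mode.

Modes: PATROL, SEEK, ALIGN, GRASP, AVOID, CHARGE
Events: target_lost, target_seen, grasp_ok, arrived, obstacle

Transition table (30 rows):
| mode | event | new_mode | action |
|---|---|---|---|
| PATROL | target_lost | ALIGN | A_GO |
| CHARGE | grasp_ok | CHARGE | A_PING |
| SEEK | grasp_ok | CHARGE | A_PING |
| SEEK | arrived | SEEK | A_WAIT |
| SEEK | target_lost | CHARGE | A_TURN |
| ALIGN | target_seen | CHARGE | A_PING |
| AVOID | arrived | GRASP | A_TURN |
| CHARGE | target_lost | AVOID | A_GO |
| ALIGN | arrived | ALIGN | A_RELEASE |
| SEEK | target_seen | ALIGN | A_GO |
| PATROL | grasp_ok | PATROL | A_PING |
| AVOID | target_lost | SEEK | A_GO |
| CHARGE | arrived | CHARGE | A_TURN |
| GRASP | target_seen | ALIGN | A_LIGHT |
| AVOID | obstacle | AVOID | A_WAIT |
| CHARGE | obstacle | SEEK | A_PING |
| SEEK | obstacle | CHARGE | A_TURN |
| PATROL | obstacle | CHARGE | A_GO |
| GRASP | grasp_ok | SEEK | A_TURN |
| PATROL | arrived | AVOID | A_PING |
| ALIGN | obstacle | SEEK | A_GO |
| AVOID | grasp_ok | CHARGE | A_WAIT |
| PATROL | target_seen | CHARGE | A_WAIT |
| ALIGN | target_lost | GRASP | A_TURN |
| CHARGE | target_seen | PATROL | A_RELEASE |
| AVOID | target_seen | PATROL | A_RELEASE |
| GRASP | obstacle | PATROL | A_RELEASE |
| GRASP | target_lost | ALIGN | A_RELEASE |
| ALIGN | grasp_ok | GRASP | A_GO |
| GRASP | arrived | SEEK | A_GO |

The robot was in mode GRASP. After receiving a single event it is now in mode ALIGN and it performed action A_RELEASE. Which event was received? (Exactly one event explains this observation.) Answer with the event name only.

target_lost

try target_lost: (GRASP, target_lost) → (ALIGN, A_RELEASE)  ← matches
try target_seen: (GRASP, target_seen) → (ALIGN, A_LIGHT)
try grasp_ok: (GRASP, grasp_ok) → (SEEK, A_TURN)
try arrived: (GRASP, arrived) → (SEEK, A_GO)
try obstacle: (GRASP, obstacle) → (PATROL, A_RELEASE)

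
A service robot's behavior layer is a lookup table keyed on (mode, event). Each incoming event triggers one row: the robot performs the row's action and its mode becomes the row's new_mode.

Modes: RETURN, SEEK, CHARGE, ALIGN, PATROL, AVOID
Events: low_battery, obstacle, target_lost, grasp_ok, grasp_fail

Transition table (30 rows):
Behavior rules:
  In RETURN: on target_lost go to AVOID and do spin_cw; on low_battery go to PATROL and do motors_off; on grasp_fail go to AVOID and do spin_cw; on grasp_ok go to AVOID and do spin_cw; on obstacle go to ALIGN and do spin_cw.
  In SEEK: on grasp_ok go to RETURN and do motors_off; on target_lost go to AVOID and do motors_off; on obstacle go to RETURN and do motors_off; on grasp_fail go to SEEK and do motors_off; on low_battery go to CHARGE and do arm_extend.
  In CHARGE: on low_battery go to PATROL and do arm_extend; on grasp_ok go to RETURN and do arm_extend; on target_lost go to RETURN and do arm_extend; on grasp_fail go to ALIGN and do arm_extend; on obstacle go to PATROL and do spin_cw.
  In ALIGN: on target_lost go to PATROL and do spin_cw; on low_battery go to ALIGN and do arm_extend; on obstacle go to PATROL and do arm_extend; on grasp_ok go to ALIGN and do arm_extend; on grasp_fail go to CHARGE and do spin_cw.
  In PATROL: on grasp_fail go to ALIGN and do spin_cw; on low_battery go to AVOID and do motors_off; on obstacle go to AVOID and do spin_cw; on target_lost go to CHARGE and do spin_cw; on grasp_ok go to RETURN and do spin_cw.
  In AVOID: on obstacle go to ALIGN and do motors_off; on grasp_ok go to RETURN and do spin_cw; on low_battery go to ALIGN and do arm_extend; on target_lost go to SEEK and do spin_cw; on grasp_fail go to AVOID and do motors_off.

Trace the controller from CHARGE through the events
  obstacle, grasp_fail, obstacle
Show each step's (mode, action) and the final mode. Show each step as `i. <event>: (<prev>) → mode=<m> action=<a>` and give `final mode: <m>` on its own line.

final mode: PATROL

1. obstacle: (CHARGE) → mode=PATROL action=spin_cw
2. grasp_fail: (PATROL) → mode=ALIGN action=spin_cw
3. obstacle: (ALIGN) → mode=PATROL action=arm_extend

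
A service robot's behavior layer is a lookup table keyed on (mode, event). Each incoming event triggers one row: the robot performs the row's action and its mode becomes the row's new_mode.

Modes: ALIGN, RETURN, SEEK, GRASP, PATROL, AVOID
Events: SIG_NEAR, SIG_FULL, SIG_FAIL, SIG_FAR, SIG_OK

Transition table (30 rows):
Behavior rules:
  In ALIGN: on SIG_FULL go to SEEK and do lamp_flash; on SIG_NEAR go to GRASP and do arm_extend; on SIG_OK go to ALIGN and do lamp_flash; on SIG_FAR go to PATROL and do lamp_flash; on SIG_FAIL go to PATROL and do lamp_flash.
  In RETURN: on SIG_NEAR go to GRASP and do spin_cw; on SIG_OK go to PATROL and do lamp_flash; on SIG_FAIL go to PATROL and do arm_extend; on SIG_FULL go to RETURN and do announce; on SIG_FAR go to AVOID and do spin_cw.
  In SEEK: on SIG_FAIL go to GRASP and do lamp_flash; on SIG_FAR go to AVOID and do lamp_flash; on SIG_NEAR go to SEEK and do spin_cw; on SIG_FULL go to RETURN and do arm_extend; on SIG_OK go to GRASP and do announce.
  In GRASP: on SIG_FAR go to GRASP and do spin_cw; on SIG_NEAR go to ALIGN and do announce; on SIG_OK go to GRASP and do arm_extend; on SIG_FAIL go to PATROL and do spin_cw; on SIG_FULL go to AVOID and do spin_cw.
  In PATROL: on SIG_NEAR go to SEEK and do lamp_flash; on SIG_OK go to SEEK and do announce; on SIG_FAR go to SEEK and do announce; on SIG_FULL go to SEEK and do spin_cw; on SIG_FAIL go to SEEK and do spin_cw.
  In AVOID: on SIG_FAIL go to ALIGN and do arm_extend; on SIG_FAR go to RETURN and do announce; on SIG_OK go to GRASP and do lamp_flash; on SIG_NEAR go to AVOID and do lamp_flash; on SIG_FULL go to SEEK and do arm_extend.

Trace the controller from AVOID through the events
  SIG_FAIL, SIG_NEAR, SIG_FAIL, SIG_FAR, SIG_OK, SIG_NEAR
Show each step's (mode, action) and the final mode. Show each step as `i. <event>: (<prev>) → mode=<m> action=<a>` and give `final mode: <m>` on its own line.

1. SIG_FAIL: (AVOID) → mode=ALIGN action=arm_extend
2. SIG_NEAR: (ALIGN) → mode=GRASP action=arm_extend
3. SIG_FAIL: (GRASP) → mode=PATROL action=spin_cw
4. SIG_FAR: (PATROL) → mode=SEEK action=announce
5. SIG_OK: (SEEK) → mode=GRASP action=announce
6. SIG_NEAR: (GRASP) → mode=ALIGN action=announce

final mode: ALIGN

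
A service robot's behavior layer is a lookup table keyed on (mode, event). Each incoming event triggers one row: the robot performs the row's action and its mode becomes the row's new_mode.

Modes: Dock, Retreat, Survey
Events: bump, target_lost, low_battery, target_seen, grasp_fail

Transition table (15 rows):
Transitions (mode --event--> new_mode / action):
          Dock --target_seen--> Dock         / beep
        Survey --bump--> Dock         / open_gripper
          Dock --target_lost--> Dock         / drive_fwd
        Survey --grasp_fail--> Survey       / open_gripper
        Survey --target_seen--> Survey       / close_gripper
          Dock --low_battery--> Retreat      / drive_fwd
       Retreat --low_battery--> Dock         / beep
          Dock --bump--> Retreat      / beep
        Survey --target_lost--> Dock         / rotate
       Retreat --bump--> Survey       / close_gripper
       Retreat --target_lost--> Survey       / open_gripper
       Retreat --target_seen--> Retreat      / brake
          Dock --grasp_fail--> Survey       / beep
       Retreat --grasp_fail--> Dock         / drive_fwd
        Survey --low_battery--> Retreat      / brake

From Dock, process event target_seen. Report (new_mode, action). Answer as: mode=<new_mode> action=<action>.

current mode = Dock; filter table to that mode:
  (Dock, target_seen) → (Dock, beep)  ← event matches
  (Dock, target_lost) → (Dock, drive_fwd)
  (Dock, low_battery) → (Retreat, drive_fwd)
  (Dock, bump) → (Retreat, beep)
  (Dock, grasp_fail) → (Survey, beep)
event = target_seen selects (Dock, beep)

mode=Dock action=beep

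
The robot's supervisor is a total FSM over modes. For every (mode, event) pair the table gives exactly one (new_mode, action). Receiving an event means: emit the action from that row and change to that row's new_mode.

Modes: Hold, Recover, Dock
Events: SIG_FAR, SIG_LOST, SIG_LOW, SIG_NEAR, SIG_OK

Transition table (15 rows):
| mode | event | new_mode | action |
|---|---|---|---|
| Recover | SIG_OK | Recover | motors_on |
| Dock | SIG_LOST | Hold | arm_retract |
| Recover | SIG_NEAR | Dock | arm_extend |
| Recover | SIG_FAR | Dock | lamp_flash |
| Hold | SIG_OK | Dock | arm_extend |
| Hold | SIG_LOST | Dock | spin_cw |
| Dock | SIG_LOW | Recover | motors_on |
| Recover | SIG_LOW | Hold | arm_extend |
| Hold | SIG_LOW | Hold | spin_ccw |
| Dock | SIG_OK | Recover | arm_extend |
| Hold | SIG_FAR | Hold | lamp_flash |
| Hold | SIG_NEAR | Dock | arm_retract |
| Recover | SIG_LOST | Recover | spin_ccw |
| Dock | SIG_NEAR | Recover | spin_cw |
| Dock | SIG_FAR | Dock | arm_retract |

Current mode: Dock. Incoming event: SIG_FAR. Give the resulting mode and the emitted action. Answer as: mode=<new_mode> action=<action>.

mode=Dock action=arm_retract

current mode = Dock; filter table to that mode:
  (Dock, SIG_LOST) → (Hold, arm_retract)
  (Dock, SIG_LOW) → (Recover, motors_on)
  (Dock, SIG_OK) → (Recover, arm_extend)
  (Dock, SIG_NEAR) → (Recover, spin_cw)
  (Dock, SIG_FAR) → (Dock, arm_retract)  ← event matches
event = SIG_FAR selects (Dock, arm_retract)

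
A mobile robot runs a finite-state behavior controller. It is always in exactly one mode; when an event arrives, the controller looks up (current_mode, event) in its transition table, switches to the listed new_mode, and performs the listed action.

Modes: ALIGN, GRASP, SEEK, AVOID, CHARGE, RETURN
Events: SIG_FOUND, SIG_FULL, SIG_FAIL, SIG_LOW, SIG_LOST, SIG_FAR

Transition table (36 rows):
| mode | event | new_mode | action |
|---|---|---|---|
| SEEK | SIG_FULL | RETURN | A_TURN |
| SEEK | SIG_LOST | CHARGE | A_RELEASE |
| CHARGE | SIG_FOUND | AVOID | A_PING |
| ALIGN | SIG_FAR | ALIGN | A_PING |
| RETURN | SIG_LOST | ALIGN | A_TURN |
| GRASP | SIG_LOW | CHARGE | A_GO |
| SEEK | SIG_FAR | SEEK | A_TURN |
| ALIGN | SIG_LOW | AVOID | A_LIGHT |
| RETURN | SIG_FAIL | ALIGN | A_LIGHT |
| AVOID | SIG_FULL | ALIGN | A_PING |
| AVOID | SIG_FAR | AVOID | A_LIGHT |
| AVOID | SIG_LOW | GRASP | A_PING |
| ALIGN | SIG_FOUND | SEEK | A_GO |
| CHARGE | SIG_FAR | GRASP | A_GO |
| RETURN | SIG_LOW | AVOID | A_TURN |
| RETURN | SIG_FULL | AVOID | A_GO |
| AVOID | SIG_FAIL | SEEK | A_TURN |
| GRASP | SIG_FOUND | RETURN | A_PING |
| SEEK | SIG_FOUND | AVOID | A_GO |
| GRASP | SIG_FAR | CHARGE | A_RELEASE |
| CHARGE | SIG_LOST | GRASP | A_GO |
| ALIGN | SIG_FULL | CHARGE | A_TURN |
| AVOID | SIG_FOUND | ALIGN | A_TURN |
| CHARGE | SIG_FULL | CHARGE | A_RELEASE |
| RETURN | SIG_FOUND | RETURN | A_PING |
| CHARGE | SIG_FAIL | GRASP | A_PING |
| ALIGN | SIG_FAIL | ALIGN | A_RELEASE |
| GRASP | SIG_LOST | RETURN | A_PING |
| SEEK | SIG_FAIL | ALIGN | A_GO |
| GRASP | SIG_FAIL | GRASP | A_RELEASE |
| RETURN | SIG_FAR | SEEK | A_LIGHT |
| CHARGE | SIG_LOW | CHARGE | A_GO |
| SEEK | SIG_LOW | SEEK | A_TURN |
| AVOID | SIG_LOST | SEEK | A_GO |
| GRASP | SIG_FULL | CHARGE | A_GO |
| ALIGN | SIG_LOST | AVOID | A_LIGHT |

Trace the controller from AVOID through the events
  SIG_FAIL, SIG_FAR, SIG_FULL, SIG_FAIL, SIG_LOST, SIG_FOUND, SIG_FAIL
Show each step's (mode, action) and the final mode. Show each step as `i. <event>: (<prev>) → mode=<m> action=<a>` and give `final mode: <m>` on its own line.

1. SIG_FAIL: (AVOID) → mode=SEEK action=A_TURN
2. SIG_FAR: (SEEK) → mode=SEEK action=A_TURN
3. SIG_FULL: (SEEK) → mode=RETURN action=A_TURN
4. SIG_FAIL: (RETURN) → mode=ALIGN action=A_LIGHT
5. SIG_LOST: (ALIGN) → mode=AVOID action=A_LIGHT
6. SIG_FOUND: (AVOID) → mode=ALIGN action=A_TURN
7. SIG_FAIL: (ALIGN) → mode=ALIGN action=A_RELEASE

final mode: ALIGN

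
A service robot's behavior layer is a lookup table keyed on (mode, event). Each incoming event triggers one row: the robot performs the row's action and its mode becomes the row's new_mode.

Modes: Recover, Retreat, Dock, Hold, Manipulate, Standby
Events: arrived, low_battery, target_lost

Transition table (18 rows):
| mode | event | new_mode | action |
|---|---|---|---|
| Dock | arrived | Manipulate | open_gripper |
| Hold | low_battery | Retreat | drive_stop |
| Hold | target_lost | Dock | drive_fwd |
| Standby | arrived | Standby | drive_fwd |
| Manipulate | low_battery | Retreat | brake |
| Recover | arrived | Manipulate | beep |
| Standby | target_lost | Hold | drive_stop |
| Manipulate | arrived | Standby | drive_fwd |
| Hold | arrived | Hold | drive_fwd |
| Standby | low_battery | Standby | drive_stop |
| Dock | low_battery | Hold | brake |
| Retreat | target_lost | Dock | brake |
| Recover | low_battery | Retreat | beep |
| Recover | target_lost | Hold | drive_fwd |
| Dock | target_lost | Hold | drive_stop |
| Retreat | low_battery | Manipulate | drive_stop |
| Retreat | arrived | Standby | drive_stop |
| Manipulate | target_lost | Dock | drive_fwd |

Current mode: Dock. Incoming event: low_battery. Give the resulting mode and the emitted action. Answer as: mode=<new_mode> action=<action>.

mode=Hold action=brake

current mode = Dock; filter table to that mode:
  (Dock, arrived) → (Manipulate, open_gripper)
  (Dock, low_battery) → (Hold, brake)  ← event matches
  (Dock, target_lost) → (Hold, drive_stop)
event = low_battery selects (Hold, brake)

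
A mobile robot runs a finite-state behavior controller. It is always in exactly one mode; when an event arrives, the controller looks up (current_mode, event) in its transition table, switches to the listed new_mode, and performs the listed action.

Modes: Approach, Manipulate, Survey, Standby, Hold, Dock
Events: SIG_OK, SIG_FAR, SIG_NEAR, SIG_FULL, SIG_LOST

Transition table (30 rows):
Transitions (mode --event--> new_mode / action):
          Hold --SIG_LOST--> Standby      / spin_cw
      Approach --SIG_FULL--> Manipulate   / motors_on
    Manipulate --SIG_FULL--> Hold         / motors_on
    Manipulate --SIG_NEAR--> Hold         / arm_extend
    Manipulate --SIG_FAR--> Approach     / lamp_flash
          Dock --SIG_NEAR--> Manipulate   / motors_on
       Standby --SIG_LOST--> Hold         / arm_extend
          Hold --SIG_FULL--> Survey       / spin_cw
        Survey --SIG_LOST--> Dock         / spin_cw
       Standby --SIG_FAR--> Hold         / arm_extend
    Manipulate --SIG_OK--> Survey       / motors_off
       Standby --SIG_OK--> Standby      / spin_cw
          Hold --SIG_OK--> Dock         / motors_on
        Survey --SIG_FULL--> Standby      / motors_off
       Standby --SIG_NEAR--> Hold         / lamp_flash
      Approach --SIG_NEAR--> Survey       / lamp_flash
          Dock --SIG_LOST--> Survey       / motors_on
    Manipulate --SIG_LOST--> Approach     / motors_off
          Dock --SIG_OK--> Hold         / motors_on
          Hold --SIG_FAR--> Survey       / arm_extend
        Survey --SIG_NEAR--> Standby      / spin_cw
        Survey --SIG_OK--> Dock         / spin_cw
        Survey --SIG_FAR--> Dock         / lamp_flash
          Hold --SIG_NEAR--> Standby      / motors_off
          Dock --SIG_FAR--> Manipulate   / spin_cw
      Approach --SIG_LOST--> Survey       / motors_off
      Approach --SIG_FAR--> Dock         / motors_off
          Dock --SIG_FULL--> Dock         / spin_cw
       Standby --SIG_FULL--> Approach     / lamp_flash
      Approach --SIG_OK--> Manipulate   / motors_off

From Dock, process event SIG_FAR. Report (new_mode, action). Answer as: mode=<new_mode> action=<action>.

current mode = Dock; filter table to that mode:
  (Dock, SIG_NEAR) → (Manipulate, motors_on)
  (Dock, SIG_LOST) → (Survey, motors_on)
  (Dock, SIG_OK) → (Hold, motors_on)
  (Dock, SIG_FAR) → (Manipulate, spin_cw)  ← event matches
  (Dock, SIG_FULL) → (Dock, spin_cw)
event = SIG_FAR selects (Manipulate, spin_cw)

mode=Manipulate action=spin_cw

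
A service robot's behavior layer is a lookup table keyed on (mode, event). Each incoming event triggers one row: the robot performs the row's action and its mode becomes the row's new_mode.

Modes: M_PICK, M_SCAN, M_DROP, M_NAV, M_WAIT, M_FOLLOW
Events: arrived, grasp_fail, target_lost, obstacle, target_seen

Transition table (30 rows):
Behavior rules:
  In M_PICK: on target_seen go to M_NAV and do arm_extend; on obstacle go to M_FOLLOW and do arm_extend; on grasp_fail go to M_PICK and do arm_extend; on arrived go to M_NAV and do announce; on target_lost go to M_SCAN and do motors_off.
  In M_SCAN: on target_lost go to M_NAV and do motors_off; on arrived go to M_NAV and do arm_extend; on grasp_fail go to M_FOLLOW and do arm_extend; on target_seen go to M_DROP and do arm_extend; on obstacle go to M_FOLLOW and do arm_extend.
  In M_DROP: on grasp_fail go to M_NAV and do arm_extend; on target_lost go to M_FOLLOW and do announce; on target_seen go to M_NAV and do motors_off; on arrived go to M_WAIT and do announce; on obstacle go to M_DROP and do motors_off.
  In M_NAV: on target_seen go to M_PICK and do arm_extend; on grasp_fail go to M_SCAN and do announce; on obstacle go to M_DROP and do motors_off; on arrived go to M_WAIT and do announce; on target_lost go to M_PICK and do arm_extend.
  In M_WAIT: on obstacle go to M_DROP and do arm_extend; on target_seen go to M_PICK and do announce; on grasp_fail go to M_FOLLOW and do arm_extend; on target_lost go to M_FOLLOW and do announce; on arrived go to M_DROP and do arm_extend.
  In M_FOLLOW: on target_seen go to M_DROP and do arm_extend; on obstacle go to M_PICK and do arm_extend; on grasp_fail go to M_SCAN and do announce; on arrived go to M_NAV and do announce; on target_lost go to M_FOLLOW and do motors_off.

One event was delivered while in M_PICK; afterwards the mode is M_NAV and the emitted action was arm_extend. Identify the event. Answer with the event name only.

target_seen

try arrived: (M_PICK, arrived) → (M_NAV, announce)
try grasp_fail: (M_PICK, grasp_fail) → (M_PICK, arm_extend)
try target_lost: (M_PICK, target_lost) → (M_SCAN, motors_off)
try obstacle: (M_PICK, obstacle) → (M_FOLLOW, arm_extend)
try target_seen: (M_PICK, target_seen) → (M_NAV, arm_extend)  ← matches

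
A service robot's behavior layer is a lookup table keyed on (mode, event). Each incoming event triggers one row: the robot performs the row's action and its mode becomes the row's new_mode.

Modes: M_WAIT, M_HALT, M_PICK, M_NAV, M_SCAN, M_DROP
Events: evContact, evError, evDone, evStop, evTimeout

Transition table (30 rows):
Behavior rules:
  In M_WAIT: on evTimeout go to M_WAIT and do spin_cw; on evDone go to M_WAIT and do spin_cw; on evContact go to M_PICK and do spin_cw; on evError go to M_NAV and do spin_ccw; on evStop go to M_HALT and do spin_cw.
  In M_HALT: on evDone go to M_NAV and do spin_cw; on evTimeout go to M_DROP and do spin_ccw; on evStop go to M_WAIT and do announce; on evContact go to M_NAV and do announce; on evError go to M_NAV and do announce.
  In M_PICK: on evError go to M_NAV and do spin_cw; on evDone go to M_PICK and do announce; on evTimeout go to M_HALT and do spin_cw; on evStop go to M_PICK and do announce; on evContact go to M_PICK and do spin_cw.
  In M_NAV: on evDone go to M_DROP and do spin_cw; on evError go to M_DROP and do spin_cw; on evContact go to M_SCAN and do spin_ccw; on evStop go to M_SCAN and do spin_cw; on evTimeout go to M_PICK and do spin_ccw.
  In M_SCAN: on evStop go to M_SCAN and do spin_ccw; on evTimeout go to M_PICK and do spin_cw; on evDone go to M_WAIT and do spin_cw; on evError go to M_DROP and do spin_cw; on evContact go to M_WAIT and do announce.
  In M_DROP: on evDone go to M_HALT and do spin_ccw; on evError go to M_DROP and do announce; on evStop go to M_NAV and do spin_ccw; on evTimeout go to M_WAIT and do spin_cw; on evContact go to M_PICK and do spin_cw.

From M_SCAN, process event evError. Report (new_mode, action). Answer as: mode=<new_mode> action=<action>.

mode=M_DROP action=spin_cw

current mode = M_SCAN; filter table to that mode:
  (M_SCAN, evStop) → (M_SCAN, spin_ccw)
  (M_SCAN, evTimeout) → (M_PICK, spin_cw)
  (M_SCAN, evDone) → (M_WAIT, spin_cw)
  (M_SCAN, evError) → (M_DROP, spin_cw)  ← event matches
  (M_SCAN, evContact) → (M_WAIT, announce)
event = evError selects (M_DROP, spin_cw)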